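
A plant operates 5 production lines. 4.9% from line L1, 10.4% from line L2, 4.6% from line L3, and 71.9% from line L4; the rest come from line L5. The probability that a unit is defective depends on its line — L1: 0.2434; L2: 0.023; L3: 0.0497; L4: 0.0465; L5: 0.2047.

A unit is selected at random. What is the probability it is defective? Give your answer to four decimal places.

P(L5) = 1 − (0.049 + 0.104 + 0.046 + 0.719) = 0.082.
Using total probability over the partition,
P(D) = P(D|L1)·P(L1) + P(D|L2)·P(L2) + P(D|L3)·P(L3) + P(D|L4)·P(L4) + P(D|L5)·P(L5)
      = 0.2434·0.049 + 0.023·0.104 + 0.0497·0.046 + 0.0465·0.719 + 0.2047·0.082
      = 0.0119266 + 0.002392 + 0.0022862 + 0.0334335 + 0.0167854 = 0.0668237

0.0668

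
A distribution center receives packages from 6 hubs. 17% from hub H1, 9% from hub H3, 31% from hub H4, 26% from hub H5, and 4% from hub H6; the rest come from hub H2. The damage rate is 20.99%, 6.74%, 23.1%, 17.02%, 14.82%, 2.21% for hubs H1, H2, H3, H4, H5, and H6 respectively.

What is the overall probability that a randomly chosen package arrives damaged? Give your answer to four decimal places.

P(D) ≈ 0.1574

P(H2) = 1 − (0.17 + 0.09 + 0.31 + 0.26 + 0.04) = 0.13.
Summing over the partition,
P(D) = P(D|H1)·P(H1) + P(D|H2)·P(H2) + P(D|H3)·P(H3) + P(D|H4)·P(H4) + P(D|H5)·P(H5) + P(D|H6)·P(H6)
      = 0.2099·0.17 + 0.0674·0.13 + 0.231·0.09 + 0.1702·0.31 + 0.1482·0.26 + 0.0221·0.04
      = 0.035683 + 0.008762 + 0.02079 + 0.052762 + 0.038532 + 0.000884 = 0.157413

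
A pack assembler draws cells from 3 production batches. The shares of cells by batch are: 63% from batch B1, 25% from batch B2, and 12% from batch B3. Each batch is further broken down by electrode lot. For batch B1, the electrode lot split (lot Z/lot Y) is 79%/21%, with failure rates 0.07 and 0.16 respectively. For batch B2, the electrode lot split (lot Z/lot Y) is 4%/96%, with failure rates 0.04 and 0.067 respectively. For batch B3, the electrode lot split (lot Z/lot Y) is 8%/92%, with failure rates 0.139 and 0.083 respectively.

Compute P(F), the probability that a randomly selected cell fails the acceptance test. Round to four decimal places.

P(F|B1) = 0.79·0.07 + 0.21·0.16 = 0.0553 + 0.0336 = 0.0889
P(F|B2) = 0.04·0.04 + 0.96·0.067 = 0.0016 + 0.06432 = 0.06592
P(F|B3) = 0.08·0.139 + 0.92·0.083 = 0.01112 + 0.07636 = 0.08748
Then overall,
P(F) = 0.63·0.0889 + 0.25·0.06592 + 0.12·0.08748
      = 0.056007 + 0.01648 + 0.0104976 = 0.0829846

P(F) ≈ 0.0830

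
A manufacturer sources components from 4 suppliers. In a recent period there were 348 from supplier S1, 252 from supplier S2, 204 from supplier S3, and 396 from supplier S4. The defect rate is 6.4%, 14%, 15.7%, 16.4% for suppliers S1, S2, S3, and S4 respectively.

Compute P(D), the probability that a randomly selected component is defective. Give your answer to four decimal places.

0.1288

Total: 348 + 252 + 204 + 396 = 1200.
P(S1) = 348/1200 = 0.29. P(S2) = 252/1200 = 0.21. P(S3) = 204/1200 = 0.17. P(S4) = 396/1200 = 0.33.
Summing over the partition,
P(D) = P(D|S1)·P(S1) + P(D|S2)·P(S2) + P(D|S3)·P(S3) + P(D|S4)·P(S4)
      = 0.064·0.29 + 0.14·0.21 + 0.157·0.17 + 0.164·0.33
      = 0.01856 + 0.0294 + 0.02669 + 0.05412 = 0.12877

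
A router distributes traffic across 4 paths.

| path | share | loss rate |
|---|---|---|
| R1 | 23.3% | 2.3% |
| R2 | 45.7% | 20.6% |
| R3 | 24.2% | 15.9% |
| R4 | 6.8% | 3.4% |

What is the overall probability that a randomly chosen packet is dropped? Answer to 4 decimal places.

P(L) ≈ 0.1403

Summing over the partition,
P(L) = P(L|R1)·P(R1) + P(L|R2)·P(R2) + P(L|R3)·P(R3) + P(L|R4)·P(R4)
      = 0.023·0.233 + 0.206·0.457 + 0.159·0.242 + 0.034·0.068
      = 0.005359 + 0.094142 + 0.038478 + 0.002312 = 0.140291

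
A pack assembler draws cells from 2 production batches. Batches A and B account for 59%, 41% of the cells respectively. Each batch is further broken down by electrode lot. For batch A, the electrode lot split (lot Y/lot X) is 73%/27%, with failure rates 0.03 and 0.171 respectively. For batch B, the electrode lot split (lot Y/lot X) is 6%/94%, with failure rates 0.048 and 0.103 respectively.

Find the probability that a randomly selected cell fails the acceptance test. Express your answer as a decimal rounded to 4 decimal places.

P(F) ≈ 0.0810

P(F|A) = 0.73·0.03 + 0.27·0.171 = 0.0219 + 0.04617 = 0.06807
P(F|B) = 0.06·0.048 + 0.94·0.103 = 0.00288 + 0.09682 = 0.0997
Then overall,
P(F) = 0.59·0.06807 + 0.41·0.0997
      = 0.0401613 + 0.040877 = 0.0810383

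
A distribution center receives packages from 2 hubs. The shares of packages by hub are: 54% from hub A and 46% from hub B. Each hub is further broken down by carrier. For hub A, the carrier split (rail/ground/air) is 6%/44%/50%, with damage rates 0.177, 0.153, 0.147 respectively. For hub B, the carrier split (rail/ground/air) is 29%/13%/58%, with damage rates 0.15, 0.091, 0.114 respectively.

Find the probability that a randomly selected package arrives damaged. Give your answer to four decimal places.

P(D|A) = 0.06·0.177 + 0.44·0.153 + 0.5·0.147 = 0.01062 + 0.06732 + 0.0735 = 0.15144
P(D|B) = 0.29·0.15 + 0.13·0.091 + 0.58·0.114 = 0.0435 + 0.01183 + 0.06612 = 0.12145
By total probability over the outer partition,
P(D) = 0.54·0.15144 + 0.46·0.12145
      = 0.0817776 + 0.055867 = 0.1376446

P(D) ≈ 0.1376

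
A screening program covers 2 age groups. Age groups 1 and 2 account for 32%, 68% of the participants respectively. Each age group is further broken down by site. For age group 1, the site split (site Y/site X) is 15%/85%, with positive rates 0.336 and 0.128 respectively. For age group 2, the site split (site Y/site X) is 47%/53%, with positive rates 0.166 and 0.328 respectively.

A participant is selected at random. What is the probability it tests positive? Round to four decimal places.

P(T|1) = 0.15·0.336 + 0.85·0.128 = 0.0504 + 0.1088 = 0.1592
P(T|2) = 0.47·0.166 + 0.53·0.328 = 0.07802 + 0.17384 = 0.25186
By total probability over the outer partition,
P(T) = 0.32·0.1592 + 0.68·0.25186
      = 0.050944 + 0.1712648 = 0.2222088

0.2222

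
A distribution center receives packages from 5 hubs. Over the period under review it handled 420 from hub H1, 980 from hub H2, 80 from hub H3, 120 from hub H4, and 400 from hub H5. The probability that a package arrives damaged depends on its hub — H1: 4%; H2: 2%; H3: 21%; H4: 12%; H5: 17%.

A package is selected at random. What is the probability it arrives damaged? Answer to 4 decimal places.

Total: 420 + 980 + 80 + 120 + 400 = 2000.
P(H1) = 420/2000 = 0.21. P(H2) = 980/2000 = 0.49. P(H3) = 80/2000 = 0.04. P(H4) = 120/2000 = 0.06. P(H5) = 400/2000 = 0.2.
By the law of total probability,
P(D) = P(D|H1)·P(H1) + P(D|H2)·P(H2) + P(D|H3)·P(H3) + P(D|H4)·P(H4) + P(D|H5)·P(H5)
      = 0.04·0.21 + 0.02·0.49 + 0.21·0.04 + 0.12·0.06 + 0.17·0.2
      = 0.0084 + 0.0098 + 0.0084 + 0.0072 + 0.034 = 0.0678

P(D) ≈ 0.0678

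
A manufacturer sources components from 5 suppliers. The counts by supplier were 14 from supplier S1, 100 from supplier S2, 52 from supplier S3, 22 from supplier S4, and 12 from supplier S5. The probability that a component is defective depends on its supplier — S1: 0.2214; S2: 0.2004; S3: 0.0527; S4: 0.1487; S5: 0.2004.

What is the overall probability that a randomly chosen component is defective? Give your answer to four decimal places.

Total: 14 + 100 + 52 + 22 + 12 = 200.
P(S1) = 14/200 = 0.07. P(S2) = 100/200 = 0.5. P(S3) = 52/200 = 0.26. P(S4) = 22/200 = 0.11. P(S5) = 12/200 = 0.06.
P(D) = P(D|S1)·P(S1) + P(D|S2)·P(S2) + P(D|S3)·P(S3) + P(D|S4)·P(S4) + P(D|S5)·P(S5)
      = 0.2214·0.07 + 0.2004·0.5 + 0.0527·0.26 + 0.1487·0.11 + 0.2004·0.06
      = 0.015498 + 0.1002 + 0.013702 + 0.016357 + 0.012024 = 0.157781

P(D) ≈ 0.1578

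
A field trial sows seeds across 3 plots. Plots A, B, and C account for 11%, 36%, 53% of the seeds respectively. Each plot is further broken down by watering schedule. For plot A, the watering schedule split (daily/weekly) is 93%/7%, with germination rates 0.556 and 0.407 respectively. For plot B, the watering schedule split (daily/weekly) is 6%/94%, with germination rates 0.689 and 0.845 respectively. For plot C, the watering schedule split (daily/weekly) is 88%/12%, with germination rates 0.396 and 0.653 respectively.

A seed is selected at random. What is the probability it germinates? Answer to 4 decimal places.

P(G|A) = 0.93·0.556 + 0.07·0.407 = 0.51708 + 0.02849 = 0.54557
P(G|B) = 0.06·0.689 + 0.94·0.845 = 0.04134 + 0.7943 = 0.83564
P(G|C) = 0.88·0.396 + 0.12·0.653 = 0.34848 + 0.07836 = 0.42684
Then overall,
P(G) = 0.11·0.54557 + 0.36·0.83564 + 0.53·0.42684
      = 0.0600127 + 0.3008304 + 0.2262252 = 0.5870683

P(G) ≈ 0.5871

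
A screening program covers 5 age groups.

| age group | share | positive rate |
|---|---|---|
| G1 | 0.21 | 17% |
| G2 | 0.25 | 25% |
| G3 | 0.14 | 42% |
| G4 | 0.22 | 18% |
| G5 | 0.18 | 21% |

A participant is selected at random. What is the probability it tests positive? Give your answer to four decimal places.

P(T) = P(T|G1)·P(G1) + P(T|G2)·P(G2) + P(T|G3)·P(G3) + P(T|G4)·P(G4) + P(T|G5)·P(G5)
      = 0.17·0.21 + 0.25·0.25 + 0.42·0.14 + 0.18·0.22 + 0.21·0.18
      = 0.0357 + 0.0625 + 0.0588 + 0.0396 + 0.0378 = 0.2344

P(T) ≈ 0.2344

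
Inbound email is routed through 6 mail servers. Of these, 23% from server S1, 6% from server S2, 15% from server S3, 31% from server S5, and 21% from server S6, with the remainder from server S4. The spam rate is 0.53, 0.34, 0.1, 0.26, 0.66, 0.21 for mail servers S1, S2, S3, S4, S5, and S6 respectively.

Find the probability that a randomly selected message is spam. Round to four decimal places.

P(S4) = 1 − (0.23 + 0.06 + 0.15 + 0.31 + 0.21) = 0.04.
Summing over the partition,
P(S) = P(S|S1)·P(S1) + P(S|S2)·P(S2) + P(S|S3)·P(S3) + P(S|S4)·P(S4) + P(S|S5)·P(S5) + P(S|S6)·P(S6)
      = 0.53·0.23 + 0.34·0.06 + 0.1·0.15 + 0.26·0.04 + 0.66·0.31 + 0.21·0.21
      = 0.1219 + 0.0204 + 0.015 + 0.0104 + 0.2046 + 0.0441 = 0.4164

P(S) ≈ 0.4164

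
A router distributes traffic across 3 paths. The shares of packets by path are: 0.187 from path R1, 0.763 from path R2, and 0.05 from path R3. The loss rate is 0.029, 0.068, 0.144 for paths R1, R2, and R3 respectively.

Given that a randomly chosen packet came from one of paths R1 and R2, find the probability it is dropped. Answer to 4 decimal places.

0.0603

Let S = {R1, R2}.
P(S) = 0.187 + 0.763 = 0.95.
P(L ∩ S) = 0.029·0.187 + 0.068·0.763 = 0.005423 + 0.051884 = 0.057307.
P(L | S) = 0.057307 / 0.95 = 0.060323…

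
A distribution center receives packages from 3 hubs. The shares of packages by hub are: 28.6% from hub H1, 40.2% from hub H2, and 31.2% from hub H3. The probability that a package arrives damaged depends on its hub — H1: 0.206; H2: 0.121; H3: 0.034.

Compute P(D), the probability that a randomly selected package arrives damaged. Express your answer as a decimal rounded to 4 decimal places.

By the law of total probability,
P(D) = P(D|H1)·P(H1) + P(D|H2)·P(H2) + P(D|H3)·P(H3)
      = 0.206·0.286 + 0.121·0.402 + 0.034·0.312
      = 0.058916 + 0.048642 + 0.010608 = 0.118166

0.1182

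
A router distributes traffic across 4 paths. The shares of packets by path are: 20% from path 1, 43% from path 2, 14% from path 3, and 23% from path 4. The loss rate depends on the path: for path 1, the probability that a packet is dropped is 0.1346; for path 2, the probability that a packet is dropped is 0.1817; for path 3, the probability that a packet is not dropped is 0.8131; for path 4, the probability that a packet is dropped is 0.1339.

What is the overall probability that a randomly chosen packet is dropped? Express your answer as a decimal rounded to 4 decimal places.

P(L|3) = 1 − 0.8131 = 0.1869.
By the law of total probability,
P(L) = P(L|1)·P(1) + P(L|2)·P(2) + P(L|3)·P(3) + P(L|4)·P(4)
      = 0.1346·0.2 + 0.1817·0.43 + 0.1869·0.14 + 0.1339·0.23
      = 0.02692 + 0.078131 + 0.026166 + 0.030797 = 0.162014

0.1620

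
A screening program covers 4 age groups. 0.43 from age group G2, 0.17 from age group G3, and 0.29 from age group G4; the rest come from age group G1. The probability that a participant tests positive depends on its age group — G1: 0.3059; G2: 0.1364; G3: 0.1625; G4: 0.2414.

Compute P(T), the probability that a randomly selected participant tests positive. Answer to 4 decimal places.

0.1899

P(G1) = 1 − (0.43 + 0.17 + 0.29) = 0.11.
P(T) = P(T|G1)·P(G1) + P(T|G2)·P(G2) + P(T|G3)·P(G3) + P(T|G4)·P(G4)
      = 0.3059·0.11 + 0.1364·0.43 + 0.1625·0.17 + 0.2414·0.29
      = 0.033649 + 0.058652 + 0.027625 + 0.070006 = 0.189932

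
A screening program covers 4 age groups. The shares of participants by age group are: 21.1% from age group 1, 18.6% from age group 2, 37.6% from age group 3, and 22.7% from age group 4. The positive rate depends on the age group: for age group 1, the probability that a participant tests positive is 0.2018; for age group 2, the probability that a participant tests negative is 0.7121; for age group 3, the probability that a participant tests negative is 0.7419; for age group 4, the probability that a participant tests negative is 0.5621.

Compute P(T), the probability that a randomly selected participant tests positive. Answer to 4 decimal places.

P(T) ≈ 0.2926

P(T|2) = 1 − 0.7121 = 0.2879.
P(T|3) = 1 − 0.7419 = 0.2581.
P(T|4) = 1 − 0.5621 = 0.4379.
P(T) = P(T|1)·P(1) + P(T|2)·P(2) + P(T|3)·P(3) + P(T|4)·P(4)
      = 0.2018·0.211 + 0.2879·0.186 + 0.2581·0.376 + 0.4379·0.227
      = 0.0425798 + 0.0535494 + 0.0970456 + 0.0994033 = 0.2925781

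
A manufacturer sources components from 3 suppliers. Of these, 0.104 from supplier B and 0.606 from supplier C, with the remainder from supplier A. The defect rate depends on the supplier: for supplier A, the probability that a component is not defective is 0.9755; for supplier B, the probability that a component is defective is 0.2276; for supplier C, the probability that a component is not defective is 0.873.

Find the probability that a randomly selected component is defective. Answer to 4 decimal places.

P(A) = 1 − (0.104 + 0.606) = 0.29.
P(D|A) = 1 − 0.9755 = 0.0245.
P(D|C) = 1 − 0.873 = 0.127.
Using total probability over the partition,
P(D) = P(D|A)·P(A) + P(D|B)·P(B) + P(D|C)·P(C)
      = 0.0245·0.29 + 0.2276·0.104 + 0.127·0.606
      = 0.007105 + 0.0236704 + 0.076962 = 0.1077374

P(D) ≈ 0.1077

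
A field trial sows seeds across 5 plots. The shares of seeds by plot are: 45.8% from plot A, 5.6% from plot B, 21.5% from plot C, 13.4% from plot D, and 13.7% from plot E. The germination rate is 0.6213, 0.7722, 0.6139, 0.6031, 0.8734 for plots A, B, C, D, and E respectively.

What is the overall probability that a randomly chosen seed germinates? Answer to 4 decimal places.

Summing over the partition,
P(G) = P(G|A)·P(A) + P(G|B)·P(B) + P(G|C)·P(C) + P(G|D)·P(D) + P(G|E)·P(E)
      = 0.6213·0.458 + 0.7722·0.056 + 0.6139·0.215 + 0.6031·0.134 + 0.8734·0.137
      = 0.2845554 + 0.0432432 + 0.1319885 + 0.0808154 + 0.1196558 = 0.6602583

0.6603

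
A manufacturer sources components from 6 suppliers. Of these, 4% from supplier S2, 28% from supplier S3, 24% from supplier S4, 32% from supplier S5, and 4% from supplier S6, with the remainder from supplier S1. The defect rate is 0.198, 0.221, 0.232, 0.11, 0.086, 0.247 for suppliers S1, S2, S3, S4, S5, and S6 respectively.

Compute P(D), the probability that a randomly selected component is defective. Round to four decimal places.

P(S1) = 1 − (0.04 + 0.28 + 0.24 + 0.32 + 0.04) = 0.08.
Summing over the partition,
P(D) = P(D|S1)·P(S1) + P(D|S2)·P(S2) + P(D|S3)·P(S3) + P(D|S4)·P(S4) + P(D|S5)·P(S5) + P(D|S6)·P(S6)
      = 0.198·0.08 + 0.221·0.04 + 0.232·0.28 + 0.11·0.24 + 0.086·0.32 + 0.247·0.04
      = 0.01584 + 0.00884 + 0.06496 + 0.0264 + 0.02752 + 0.00988 = 0.15344

0.1534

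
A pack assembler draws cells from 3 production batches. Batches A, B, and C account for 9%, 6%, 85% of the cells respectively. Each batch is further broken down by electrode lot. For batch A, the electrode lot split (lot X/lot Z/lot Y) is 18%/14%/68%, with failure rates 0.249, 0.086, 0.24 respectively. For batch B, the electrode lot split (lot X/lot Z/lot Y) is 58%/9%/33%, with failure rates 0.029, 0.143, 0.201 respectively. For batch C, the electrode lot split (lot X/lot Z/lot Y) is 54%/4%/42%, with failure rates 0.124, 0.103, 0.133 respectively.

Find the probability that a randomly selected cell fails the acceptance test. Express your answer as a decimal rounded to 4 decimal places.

P(F|A) = 0.18·0.249 + 0.14·0.086 + 0.68·0.24 = 0.04482 + 0.01204 + 0.1632 = 0.22006
P(F|B) = 0.58·0.029 + 0.09·0.143 + 0.33·0.201 = 0.01682 + 0.01287 + 0.06633 = 0.09602
P(F|C) = 0.54·0.124 + 0.04·0.103 + 0.42·0.133 = 0.06696 + 0.00412 + 0.05586 = 0.12694
By total probability over the outer partition,
P(F) = 0.09·0.22006 + 0.06·0.09602 + 0.85·0.12694
      = 0.0198054 + 0.0057612 + 0.107899 = 0.1334656

P(F) ≈ 0.1335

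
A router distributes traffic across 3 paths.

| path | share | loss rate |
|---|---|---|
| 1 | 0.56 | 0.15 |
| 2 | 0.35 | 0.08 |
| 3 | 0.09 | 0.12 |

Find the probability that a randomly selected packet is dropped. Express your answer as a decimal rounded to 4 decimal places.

P(L) = P(L|1)·P(1) + P(L|2)·P(2) + P(L|3)·P(3)
      = 0.15·0.56 + 0.08·0.35 + 0.12·0.09
      = 0.084 + 0.028 + 0.0108 = 0.1228

P(L) ≈ 0.1228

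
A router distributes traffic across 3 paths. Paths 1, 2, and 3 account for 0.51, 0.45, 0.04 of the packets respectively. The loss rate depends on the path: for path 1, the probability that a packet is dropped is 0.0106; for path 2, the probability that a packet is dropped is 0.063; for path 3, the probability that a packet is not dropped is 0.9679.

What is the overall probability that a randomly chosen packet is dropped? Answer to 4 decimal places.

P(L|3) = 1 − 0.9679 = 0.0321.
Summing over the partition,
P(L) = P(L|1)·P(1) + P(L|2)·P(2) + P(L|3)·P(3)
      = 0.0106·0.51 + 0.063·0.45 + 0.0321·0.04
      = 0.005406 + 0.02835 + 0.001284 = 0.03504

0.0350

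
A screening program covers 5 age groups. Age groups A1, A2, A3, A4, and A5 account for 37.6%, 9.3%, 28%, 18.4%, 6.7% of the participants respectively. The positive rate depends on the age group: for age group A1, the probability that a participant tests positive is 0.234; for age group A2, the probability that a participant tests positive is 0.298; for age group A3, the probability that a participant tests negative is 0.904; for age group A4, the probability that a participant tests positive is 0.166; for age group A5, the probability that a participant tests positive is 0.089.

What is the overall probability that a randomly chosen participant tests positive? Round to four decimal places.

P(T|A3) = 1 − 0.904 = 0.096.
Summing over the partition,
P(T) = P(T|A1)·P(A1) + P(T|A2)·P(A2) + P(T|A3)·P(A3) + P(T|A4)·P(A4) + P(T|A5)·P(A5)
      = 0.234·0.376 + 0.298·0.093 + 0.096·0.28 + 0.166·0.184 + 0.089·0.067
      = 0.087984 + 0.027714 + 0.02688 + 0.030544 + 0.005963 = 0.179085

0.1791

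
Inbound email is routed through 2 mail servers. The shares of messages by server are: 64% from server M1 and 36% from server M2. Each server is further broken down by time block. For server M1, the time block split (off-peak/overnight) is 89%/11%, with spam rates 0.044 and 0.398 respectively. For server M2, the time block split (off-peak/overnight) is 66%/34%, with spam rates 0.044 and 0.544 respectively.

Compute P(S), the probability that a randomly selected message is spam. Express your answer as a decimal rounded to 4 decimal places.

0.1301

P(S|M1) = 0.89·0.044 + 0.11·0.398 = 0.03916 + 0.04378 = 0.08294
P(S|M2) = 0.66·0.044 + 0.34·0.544 = 0.02904 + 0.18496 = 0.214
Then overall,
P(S) = 0.64·0.08294 + 0.36·0.214
      = 0.0530816 + 0.07704 = 0.1301216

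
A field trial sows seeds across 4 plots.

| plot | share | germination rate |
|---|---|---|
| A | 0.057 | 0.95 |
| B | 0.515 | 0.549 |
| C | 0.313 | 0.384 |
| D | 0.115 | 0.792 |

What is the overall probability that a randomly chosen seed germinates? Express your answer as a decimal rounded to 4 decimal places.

P(G) ≈ 0.5482

P(G) = P(G|A)·P(A) + P(G|B)·P(B) + P(G|C)·P(C) + P(G|D)·P(D)
      = 0.95·0.057 + 0.549·0.515 + 0.384·0.313 + 0.792·0.115
      = 0.05415 + 0.282735 + 0.120192 + 0.09108 = 0.548157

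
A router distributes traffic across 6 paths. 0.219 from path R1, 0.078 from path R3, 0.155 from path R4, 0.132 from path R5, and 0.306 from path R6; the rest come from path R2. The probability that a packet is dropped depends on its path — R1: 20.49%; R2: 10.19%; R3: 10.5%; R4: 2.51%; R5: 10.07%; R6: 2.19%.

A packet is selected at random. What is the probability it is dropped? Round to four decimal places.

0.0882

P(R2) = 1 − (0.219 + 0.078 + 0.155 + 0.132 + 0.306) = 0.11.
Using total probability over the partition,
P(L) = P(L|R1)·P(R1) + P(L|R2)·P(R2) + P(L|R3)·P(R3) + P(L|R4)·P(R4) + P(L|R5)·P(R5) + P(L|R6)·P(R6)
      = 0.2049·0.219 + 0.1019·0.11 + 0.105·0.078 + 0.0251·0.155 + 0.1007·0.132 + 0.0219·0.306
      = 0.0448731 + 0.011209 + 0.00819 + 0.0038905 + 0.0132924 + 0.0067014 = 0.0881564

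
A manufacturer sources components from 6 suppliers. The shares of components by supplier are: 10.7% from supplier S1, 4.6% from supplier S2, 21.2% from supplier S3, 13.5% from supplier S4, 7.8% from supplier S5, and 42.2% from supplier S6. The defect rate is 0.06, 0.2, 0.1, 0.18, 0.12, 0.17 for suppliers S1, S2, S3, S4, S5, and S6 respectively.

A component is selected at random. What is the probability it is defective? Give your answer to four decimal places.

P(D) ≈ 0.1422

P(D) = P(D|S1)·P(S1) + P(D|S2)·P(S2) + P(D|S3)·P(S3) + P(D|S4)·P(S4) + P(D|S5)·P(S5) + P(D|S6)·P(S6)
      = 0.06·0.107 + 0.2·0.046 + 0.1·0.212 + 0.18·0.135 + 0.12·0.078 + 0.17·0.422
      = 0.00642 + 0.0092 + 0.0212 + 0.0243 + 0.00936 + 0.07174 = 0.14222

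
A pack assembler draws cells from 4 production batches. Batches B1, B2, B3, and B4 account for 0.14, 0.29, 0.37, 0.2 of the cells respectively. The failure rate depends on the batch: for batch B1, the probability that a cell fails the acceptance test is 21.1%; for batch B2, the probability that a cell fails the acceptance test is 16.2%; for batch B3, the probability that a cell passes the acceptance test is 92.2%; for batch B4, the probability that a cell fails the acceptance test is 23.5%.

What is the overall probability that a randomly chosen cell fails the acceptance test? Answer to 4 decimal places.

0.1524

P(F|B3) = 1 − 0.922 = 0.078.
P(F) = P(F|B1)·P(B1) + P(F|B2)·P(B2) + P(F|B3)·P(B3) + P(F|B4)·P(B4)
      = 0.211·0.14 + 0.162·0.29 + 0.078·0.37 + 0.235·0.2
      = 0.02954 + 0.04698 + 0.02886 + 0.047 = 0.15238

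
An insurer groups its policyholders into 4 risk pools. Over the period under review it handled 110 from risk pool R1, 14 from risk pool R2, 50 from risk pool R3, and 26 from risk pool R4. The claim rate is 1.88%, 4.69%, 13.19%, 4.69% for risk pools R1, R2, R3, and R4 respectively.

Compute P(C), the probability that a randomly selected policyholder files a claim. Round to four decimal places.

Total: 110 + 14 + 50 + 26 = 200.
P(R1) = 110/200 = 0.55. P(R2) = 14/200 = 0.07. P(R3) = 50/200 = 0.25. P(R4) = 26/200 = 0.13.
P(C) = P(C|R1)·P(R1) + P(C|R2)·P(R2) + P(C|R3)·P(R3) + P(C|R4)·P(R4)
      = 0.0188·0.55 + 0.0469·0.07 + 0.1319·0.25 + 0.0469·0.13
      = 0.01034 + 0.003283 + 0.032975 + 0.006097 = 0.052695

P(C) ≈ 0.0527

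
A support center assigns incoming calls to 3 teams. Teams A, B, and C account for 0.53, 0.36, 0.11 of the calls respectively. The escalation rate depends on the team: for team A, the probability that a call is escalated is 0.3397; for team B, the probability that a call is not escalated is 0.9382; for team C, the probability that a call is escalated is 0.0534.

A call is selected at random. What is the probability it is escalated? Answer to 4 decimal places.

0.2082

P(E|B) = 1 − 0.9382 = 0.0618.
Using total probability over the partition,
P(E) = P(E|A)·P(A) + P(E|B)·P(B) + P(E|C)·P(C)
      = 0.3397·0.53 + 0.0618·0.36 + 0.0534·0.11
      = 0.180041 + 0.022248 + 0.005874 = 0.208163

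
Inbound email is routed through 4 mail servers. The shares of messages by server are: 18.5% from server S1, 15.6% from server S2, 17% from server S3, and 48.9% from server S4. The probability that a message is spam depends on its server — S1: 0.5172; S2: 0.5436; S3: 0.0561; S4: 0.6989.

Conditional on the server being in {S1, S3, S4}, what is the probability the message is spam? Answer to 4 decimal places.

P(S|J) ≈ 0.5296

Let J = {S1, S3, S4}.
P(J) = 0.185 + 0.17 + 0.489 = 0.844.
P(S ∩ J) = 0.5172·0.185 + 0.0561·0.17 + 0.6989·0.489 = 0.095682 + 0.009537 + 0.3417621 = 0.4469811.
P(S | J) = 0.4469811 / 0.844 = 0.529598…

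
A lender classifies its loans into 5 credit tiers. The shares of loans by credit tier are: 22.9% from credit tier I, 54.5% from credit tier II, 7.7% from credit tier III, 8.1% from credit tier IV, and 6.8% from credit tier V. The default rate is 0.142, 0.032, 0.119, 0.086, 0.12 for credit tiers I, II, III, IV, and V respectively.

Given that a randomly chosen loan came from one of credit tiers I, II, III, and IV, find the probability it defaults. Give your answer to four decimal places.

P(D|S) ≈ 0.0709

Let S = {I, II, III, IV}.
P(S) = 0.229 + 0.545 + 0.077 + 0.081 = 0.932.
P(D ∩ S) = 0.142·0.229 + 0.032·0.545 + 0.119·0.077 + 0.086·0.081 = 0.032518 + 0.01744 + 0.009163 + 0.006966 = 0.066087.
P(D | S) = 0.066087 / 0.932 = 0.070909…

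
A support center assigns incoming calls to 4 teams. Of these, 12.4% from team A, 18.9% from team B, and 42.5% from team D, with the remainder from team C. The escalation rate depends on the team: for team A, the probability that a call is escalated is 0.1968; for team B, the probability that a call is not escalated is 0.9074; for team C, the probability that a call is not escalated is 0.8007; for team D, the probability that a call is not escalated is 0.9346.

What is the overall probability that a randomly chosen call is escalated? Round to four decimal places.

0.1219

P(C) = 1 − (0.124 + 0.189 + 0.425) = 0.262.
P(E|B) = 1 − 0.9074 = 0.0926.
P(E|C) = 1 − 0.8007 = 0.1993.
P(E|D) = 1 − 0.9346 = 0.0654.
P(E) = P(E|A)·P(A) + P(E|B)·P(B) + P(E|C)·P(C) + P(E|D)·P(D)
      = 0.1968·0.124 + 0.0926·0.189 + 0.1993·0.262 + 0.0654·0.425
      = 0.0244032 + 0.0175014 + 0.0522166 + 0.027795 = 0.1219162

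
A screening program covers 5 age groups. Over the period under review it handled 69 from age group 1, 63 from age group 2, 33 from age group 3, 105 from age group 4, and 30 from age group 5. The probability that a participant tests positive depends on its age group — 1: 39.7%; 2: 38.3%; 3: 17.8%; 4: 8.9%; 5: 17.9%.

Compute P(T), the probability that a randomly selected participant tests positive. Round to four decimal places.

P(T) ≈ 0.2404

Total: 69 + 63 + 33 + 105 + 30 = 300.
P(1) = 69/300 = 0.23. P(2) = 63/300 = 0.21. P(3) = 33/300 = 0.11. P(4) = 105/300 = 0.35. P(5) = 30/300 = 0.1.
P(T) = P(T|1)·P(1) + P(T|2)·P(2) + P(T|3)·P(3) + P(T|4)·P(4) + P(T|5)·P(5)
      = 0.397·0.23 + 0.383·0.21 + 0.178·0.11 + 0.089·0.35 + 0.179·0.1
      = 0.09131 + 0.08043 + 0.01958 + 0.03115 + 0.0179 = 0.24037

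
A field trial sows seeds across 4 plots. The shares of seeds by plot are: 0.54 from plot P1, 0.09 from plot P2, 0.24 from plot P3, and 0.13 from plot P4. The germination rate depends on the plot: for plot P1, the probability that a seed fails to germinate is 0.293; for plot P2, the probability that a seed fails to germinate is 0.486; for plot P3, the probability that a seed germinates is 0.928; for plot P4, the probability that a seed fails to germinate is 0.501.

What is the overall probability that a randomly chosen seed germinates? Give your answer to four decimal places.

P(G) ≈ 0.7156

P(G|P1) = 1 − 0.293 = 0.707.
P(G|P2) = 1 − 0.486 = 0.514.
P(G|P4) = 1 − 0.501 = 0.499.
P(G) = P(G|P1)·P(P1) + P(G|P2)·P(P2) + P(G|P3)·P(P3) + P(G|P4)·P(P4)
      = 0.707·0.54 + 0.514·0.09 + 0.928·0.24 + 0.499·0.13
      = 0.38178 + 0.04626 + 0.22272 + 0.06487 = 0.71563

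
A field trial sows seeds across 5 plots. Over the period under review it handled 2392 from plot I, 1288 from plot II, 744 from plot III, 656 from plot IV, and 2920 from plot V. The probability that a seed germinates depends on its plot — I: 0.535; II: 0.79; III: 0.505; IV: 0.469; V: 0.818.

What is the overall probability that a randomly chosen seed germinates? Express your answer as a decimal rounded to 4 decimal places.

Total: 2392 + 1288 + 744 + 656 + 2920 = 8000.
P(I) = 2392/8000 = 0.299. P(II) = 1288/8000 = 0.161. P(III) = 744/8000 = 0.093. P(IV) = 656/8000 = 0.082. P(V) = 2920/8000 = 0.365.
By the law of total probability,
P(G) = P(G|I)·P(I) + P(G|II)·P(II) + P(G|III)·P(III) + P(G|IV)·P(IV) + P(G|V)·P(V)
      = 0.535·0.299 + 0.79·0.161 + 0.505·0.093 + 0.469·0.082 + 0.818·0.365
      = 0.159965 + 0.12719 + 0.046965 + 0.038458 + 0.29857 = 0.671148

P(G) ≈ 0.6711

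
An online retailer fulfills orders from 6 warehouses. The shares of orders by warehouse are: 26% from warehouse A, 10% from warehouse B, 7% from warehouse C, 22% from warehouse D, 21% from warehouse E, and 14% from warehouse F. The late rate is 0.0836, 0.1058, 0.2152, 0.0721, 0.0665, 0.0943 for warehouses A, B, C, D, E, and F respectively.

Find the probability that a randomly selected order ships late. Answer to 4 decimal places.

P(L) = P(L|A)·P(A) + P(L|B)·P(B) + P(L|C)·P(C) + P(L|D)·P(D) + P(L|E)·P(E) + P(L|F)·P(F)
      = 0.0836·0.26 + 0.1058·0.1 + 0.2152·0.07 + 0.0721·0.22 + 0.0665·0.21 + 0.0943·0.14
      = 0.021736 + 0.01058 + 0.015064 + 0.015862 + 0.013965 + 0.013202 = 0.090409

P(L) ≈ 0.0904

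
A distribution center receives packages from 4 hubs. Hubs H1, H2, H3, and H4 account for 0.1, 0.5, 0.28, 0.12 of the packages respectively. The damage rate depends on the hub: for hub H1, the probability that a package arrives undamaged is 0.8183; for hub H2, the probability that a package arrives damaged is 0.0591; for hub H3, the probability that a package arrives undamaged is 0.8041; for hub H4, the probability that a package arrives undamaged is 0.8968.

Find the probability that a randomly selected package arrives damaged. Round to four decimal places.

P(D|H1) = 1 − 0.8183 = 0.1817.
P(D|H3) = 1 − 0.8041 = 0.1959.
P(D|H4) = 1 − 0.8968 = 0.1032.
P(D) = P(D|H1)·P(H1) + P(D|H2)·P(H2) + P(D|H3)·P(H3) + P(D|H4)·P(H4)
      = 0.1817·0.1 + 0.0591·0.5 + 0.1959·0.28 + 0.1032·0.12
      = 0.01817 + 0.02955 + 0.054852 + 0.012384 = 0.114956

0.1150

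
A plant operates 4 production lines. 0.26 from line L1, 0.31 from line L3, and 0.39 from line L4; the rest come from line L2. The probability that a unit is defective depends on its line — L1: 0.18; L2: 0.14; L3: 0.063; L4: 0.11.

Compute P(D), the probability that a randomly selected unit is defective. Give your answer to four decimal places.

P(L2) = 1 − (0.26 + 0.31 + 0.39) = 0.04.
P(D) = P(D|L1)·P(L1) + P(D|L2)·P(L2) + P(D|L3)·P(L3) + P(D|L4)·P(L4)
      = 0.18·0.26 + 0.14·0.04 + 0.063·0.31 + 0.11·0.39
      = 0.0468 + 0.0056 + 0.01953 + 0.0429 = 0.11483

0.1148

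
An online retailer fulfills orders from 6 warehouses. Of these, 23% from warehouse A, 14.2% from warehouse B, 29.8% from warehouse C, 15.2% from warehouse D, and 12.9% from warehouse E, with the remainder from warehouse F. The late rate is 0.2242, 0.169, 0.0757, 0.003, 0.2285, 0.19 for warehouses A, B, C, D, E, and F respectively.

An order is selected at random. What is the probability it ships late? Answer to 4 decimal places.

P(F) = 1 − (0.23 + 0.142 + 0.298 + 0.152 + 0.129) = 0.049.
Using total probability over the partition,
P(L) = P(L|A)·P(A) + P(L|B)·P(B) + P(L|C)·P(C) + P(L|D)·P(D) + P(L|E)·P(E) + P(L|F)·P(F)
      = 0.2242·0.23 + 0.169·0.142 + 0.0757·0.298 + 0.003·0.152 + 0.2285·0.129 + 0.19·0.049
      = 0.051566 + 0.023998 + 0.0225586 + 0.000456 + 0.0294765 + 0.00931 = 0.1373651

P(L) ≈ 0.1374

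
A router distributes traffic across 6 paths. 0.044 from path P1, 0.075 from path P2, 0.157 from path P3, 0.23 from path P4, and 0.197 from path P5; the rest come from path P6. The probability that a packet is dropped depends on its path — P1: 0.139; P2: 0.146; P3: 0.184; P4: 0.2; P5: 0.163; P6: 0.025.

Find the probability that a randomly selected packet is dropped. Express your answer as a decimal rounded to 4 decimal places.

0.1315

P(P6) = 1 − (0.044 + 0.075 + 0.157 + 0.23 + 0.197) = 0.297.
By the law of total probability,
P(L) = P(L|P1)·P(P1) + P(L|P2)·P(P2) + P(L|P3)·P(P3) + P(L|P4)·P(P4) + P(L|P5)·P(P5) + P(L|P6)·P(P6)
      = 0.139·0.044 + 0.146·0.075 + 0.184·0.157 + 0.2·0.23 + 0.163·0.197 + 0.025·0.297
      = 0.006116 + 0.01095 + 0.028888 + 0.046 + 0.032111 + 0.007425 = 0.13149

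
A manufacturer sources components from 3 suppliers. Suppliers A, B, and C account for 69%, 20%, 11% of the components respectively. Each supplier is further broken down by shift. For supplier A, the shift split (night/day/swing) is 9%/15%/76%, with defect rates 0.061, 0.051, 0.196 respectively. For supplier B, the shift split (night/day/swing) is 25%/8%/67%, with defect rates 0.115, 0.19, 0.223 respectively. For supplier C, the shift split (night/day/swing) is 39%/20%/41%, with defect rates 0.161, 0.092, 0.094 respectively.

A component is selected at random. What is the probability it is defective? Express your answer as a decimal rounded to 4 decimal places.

P(D|A) = 0.09·0.061 + 0.15·0.051 + 0.76·0.196 = 0.00549 + 0.00765 + 0.14896 = 0.1621
P(D|B) = 0.25·0.115 + 0.08·0.19 + 0.67·0.223 = 0.02875 + 0.0152 + 0.14941 = 0.19336
P(D|C) = 0.39·0.161 + 0.2·0.092 + 0.41·0.094 = 0.06279 + 0.0184 + 0.03854 = 0.11973
By total probability over the outer partition,
P(D) = 0.69·0.1621 + 0.2·0.19336 + 0.11·0.11973
      = 0.111849 + 0.038672 + 0.0131703 = 0.1636913

0.1637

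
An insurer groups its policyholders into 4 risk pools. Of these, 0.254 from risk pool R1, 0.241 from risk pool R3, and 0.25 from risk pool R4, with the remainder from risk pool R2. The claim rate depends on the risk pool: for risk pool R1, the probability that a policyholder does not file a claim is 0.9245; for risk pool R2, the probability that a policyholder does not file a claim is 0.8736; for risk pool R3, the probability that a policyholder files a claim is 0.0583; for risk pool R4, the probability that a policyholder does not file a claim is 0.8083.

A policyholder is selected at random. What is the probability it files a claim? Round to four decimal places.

P(C) ≈ 0.1134

P(R2) = 1 − (0.254 + 0.241 + 0.25) = 0.255.
P(C|R1) = 1 − 0.9245 = 0.0755.
P(C|R2) = 1 − 0.8736 = 0.1264.
P(C|R4) = 1 − 0.8083 = 0.1917.
By the law of total probability,
P(C) = P(C|R1)·P(R1) + P(C|R2)·P(R2) + P(C|R3)·P(R3) + P(C|R4)·P(R4)
      = 0.0755·0.254 + 0.1264·0.255 + 0.0583·0.241 + 0.1917·0.25
      = 0.019177 + 0.032232 + 0.0140503 + 0.047925 = 0.1133843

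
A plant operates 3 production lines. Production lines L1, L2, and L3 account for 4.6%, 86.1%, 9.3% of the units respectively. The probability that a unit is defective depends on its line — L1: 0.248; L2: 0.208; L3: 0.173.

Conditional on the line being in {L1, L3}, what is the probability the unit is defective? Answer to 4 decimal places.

Let S = {L1, L3}.
P(S) = 0.046 + 0.093 = 0.139.
P(D ∩ S) = 0.248·0.046 + 0.173·0.093 = 0.011408 + 0.016089 = 0.027497.
P(D | S) = 0.027497 / 0.139 = 0.197820…

P(D|S) ≈ 0.1978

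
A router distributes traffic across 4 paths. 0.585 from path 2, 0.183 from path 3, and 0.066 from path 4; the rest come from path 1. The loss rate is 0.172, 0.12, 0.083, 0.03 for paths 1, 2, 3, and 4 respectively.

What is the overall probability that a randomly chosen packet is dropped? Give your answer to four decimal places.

P(1) = 1 − (0.585 + 0.183 + 0.066) = 0.166.
Using total probability over the partition,
P(L) = P(L|1)·P(1) + P(L|2)·P(2) + P(L|3)·P(3) + P(L|4)·P(4)
      = 0.172·0.166 + 0.12·0.585 + 0.083·0.183 + 0.03·0.066
      = 0.028552 + 0.0702 + 0.015189 + 0.00198 = 0.115921

P(L) ≈ 0.1159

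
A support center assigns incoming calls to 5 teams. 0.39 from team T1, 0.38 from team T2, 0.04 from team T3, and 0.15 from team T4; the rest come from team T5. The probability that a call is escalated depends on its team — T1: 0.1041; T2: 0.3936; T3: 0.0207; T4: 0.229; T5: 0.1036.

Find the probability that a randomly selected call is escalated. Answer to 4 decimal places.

P(T5) = 1 − (0.39 + 0.38 + 0.04 + 0.15) = 0.04.
Summing over the partition,
P(E) = P(E|T1)·P(T1) + P(E|T2)·P(T2) + P(E|T3)·P(T3) + P(E|T4)·P(T4) + P(E|T5)·P(T5)
      = 0.1041·0.39 + 0.3936·0.38 + 0.0207·0.04 + 0.229·0.15 + 0.1036·0.04
      = 0.040599 + 0.149568 + 0.000828 + 0.03435 + 0.004144 = 0.229489

0.2295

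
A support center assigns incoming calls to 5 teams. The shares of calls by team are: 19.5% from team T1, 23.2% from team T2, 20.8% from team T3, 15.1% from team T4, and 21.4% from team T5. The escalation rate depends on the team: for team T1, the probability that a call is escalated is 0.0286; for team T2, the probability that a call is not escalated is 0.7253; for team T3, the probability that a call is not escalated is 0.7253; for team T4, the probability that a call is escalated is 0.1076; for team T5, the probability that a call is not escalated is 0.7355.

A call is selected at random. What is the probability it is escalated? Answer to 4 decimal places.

P(E|T2) = 1 − 0.7253 = 0.2747.
P(E|T3) = 1 − 0.7253 = 0.2747.
P(E|T5) = 1 − 0.7355 = 0.2645.
By the law of total probability,
P(E) = P(E|T1)·P(T1) + P(E|T2)·P(T2) + P(E|T3)·P(T3) + P(E|T4)·P(T4) + P(E|T5)·P(T5)
      = 0.0286·0.195 + 0.2747·0.232 + 0.2747·0.208 + 0.1076·0.151 + 0.2645·0.214
      = 0.005577 + 0.0637304 + 0.0571376 + 0.0162476 + 0.056603 = 0.1992956

P(E) ≈ 0.1993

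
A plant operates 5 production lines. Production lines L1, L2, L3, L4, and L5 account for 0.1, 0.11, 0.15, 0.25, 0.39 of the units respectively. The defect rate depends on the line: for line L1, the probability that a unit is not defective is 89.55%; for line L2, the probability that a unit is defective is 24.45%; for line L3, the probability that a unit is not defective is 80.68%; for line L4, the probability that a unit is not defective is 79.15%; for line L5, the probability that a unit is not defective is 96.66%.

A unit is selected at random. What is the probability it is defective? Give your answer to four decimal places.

0.1315

P(D|L1) = 1 − 0.8955 = 0.1045.
P(D|L3) = 1 − 0.8068 = 0.1932.
P(D|L4) = 1 − 0.7915 = 0.2085.
P(D|L5) = 1 − 0.9666 = 0.0334.
Using total probability over the partition,
P(D) = P(D|L1)·P(L1) + P(D|L2)·P(L2) + P(D|L3)·P(L3) + P(D|L4)·P(L4) + P(D|L5)·P(L5)
      = 0.1045·0.1 + 0.2445·0.11 + 0.1932·0.15 + 0.2085·0.25 + 0.0334·0.39
      = 0.01045 + 0.026895 + 0.02898 + 0.052125 + 0.013026 = 0.131476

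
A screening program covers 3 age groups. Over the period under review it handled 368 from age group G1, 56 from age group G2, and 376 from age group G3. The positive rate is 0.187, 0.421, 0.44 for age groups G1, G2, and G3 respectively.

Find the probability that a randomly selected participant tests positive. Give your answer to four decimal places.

P(T) ≈ 0.3223

Total: 368 + 56 + 376 = 800.
P(G1) = 368/800 = 0.46. P(G2) = 56/800 = 0.07. P(G3) = 376/800 = 0.47.
Using total probability over the partition,
P(T) = P(T|G1)·P(G1) + P(T|G2)·P(G2) + P(T|G3)·P(G3)
      = 0.187·0.46 + 0.421·0.07 + 0.44·0.47
      = 0.08602 + 0.02947 + 0.2068 = 0.32229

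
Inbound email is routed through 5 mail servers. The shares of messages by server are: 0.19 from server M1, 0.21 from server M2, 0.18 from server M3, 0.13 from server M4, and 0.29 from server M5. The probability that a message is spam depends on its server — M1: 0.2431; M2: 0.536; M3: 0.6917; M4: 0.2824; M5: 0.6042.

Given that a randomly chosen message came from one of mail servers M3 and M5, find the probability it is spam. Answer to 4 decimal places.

0.6377

Let J = {M3, M5}.
P(J) = 0.18 + 0.29 = 0.47.
P(S ∩ J) = 0.6917·0.18 + 0.6042·0.29 = 0.124506 + 0.175218 = 0.299724.
P(S | J) = 0.299724 / 0.47 = 0.637711…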